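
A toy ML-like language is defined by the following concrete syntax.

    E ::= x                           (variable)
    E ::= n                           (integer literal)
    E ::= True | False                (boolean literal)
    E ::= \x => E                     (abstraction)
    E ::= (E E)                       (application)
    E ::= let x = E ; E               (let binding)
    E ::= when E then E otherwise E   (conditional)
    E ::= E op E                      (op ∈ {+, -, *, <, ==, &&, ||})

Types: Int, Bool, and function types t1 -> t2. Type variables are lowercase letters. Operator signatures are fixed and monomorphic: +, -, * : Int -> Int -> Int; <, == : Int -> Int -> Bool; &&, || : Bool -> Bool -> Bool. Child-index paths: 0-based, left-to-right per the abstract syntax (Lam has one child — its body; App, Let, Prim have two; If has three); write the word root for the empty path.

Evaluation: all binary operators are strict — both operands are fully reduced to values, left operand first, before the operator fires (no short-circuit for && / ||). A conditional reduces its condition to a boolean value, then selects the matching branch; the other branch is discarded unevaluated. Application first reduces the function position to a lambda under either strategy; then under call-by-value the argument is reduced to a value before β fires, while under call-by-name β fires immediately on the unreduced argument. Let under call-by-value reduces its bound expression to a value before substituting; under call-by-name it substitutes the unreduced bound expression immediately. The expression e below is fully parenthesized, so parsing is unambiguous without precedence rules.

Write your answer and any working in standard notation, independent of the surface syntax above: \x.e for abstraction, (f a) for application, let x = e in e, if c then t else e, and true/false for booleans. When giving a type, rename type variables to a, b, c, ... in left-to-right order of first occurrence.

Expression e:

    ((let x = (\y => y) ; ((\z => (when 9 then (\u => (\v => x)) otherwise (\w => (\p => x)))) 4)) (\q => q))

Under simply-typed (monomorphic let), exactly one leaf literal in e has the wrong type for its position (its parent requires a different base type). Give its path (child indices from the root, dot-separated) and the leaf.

Working:
y : a
\y._ : a -> a
let x : a -> a
  unify Int ~ Bool
  FAIL: mismatch Int ~ Bool

Answer: 0.1.0.0.0 : 9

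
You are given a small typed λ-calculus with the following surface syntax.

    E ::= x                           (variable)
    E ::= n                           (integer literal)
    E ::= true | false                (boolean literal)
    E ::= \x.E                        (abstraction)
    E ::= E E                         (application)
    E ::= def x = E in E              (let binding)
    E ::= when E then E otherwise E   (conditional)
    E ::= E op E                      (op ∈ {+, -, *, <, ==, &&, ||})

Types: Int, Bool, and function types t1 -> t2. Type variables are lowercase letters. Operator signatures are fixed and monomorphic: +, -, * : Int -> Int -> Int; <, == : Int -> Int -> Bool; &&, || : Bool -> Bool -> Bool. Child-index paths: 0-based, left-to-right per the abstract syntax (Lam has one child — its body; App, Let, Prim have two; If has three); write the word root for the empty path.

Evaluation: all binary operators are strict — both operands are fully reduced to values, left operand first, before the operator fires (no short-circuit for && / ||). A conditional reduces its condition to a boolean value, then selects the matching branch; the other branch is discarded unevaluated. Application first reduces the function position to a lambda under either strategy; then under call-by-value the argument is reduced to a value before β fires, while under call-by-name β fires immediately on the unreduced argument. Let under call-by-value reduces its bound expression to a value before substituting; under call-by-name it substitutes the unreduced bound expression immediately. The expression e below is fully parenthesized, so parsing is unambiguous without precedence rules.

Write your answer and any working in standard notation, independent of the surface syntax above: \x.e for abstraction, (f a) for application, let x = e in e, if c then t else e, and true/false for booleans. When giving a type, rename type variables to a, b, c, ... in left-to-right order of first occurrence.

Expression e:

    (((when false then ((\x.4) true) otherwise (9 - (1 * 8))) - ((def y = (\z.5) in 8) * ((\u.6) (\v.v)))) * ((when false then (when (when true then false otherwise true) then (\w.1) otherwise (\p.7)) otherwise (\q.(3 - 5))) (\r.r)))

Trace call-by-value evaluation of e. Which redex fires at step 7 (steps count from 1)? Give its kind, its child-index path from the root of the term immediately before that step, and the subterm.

Working:
step 0: (((if false then ((\x.4) true) else (9 - (1 * 8))) - ((let y = (\z.5) in 8) * ((\u.6) (\v.v)))) * ((if false then (if (if true then false else true) then (\w.1) else (\p.7)) else (\q.(3 - 5))) (\r.r)))
step 1: [if@0.0] (((9 - (1 * 8)) - ((let y = (\z.5) in 8) * ((\u.6) (\v.v)))) * ((if false then (if (if true then false else true) then (\w.1) else (\p.7)) else (\q.(3 - 5))) (\r.r)))
step 2: [delta@0.0.1] (((9 - 8) - ((let y = (\z.5) in 8) * ((\u.6) (\v.v)))) * ((if false then (if (if true then false else true) then (\w.1) else (\p.7)) else (\q.(3 - 5))) (\r.r)))
step 3: [delta@0.0] ((1 - ((let y = (\z.5) in 8) * ((\u.6) (\v.v)))) * ((if false then (if (if true then false else true) then (\w.1) else (\p.7)) else (\q.(3 - 5))) (\r.r)))
step 4: [let@0.1.0] ((1 - (8 * ((\u.6) (\v.v)))) * ((if false then (if (if true then false else true) then (\w.1) else (\p.7)) else (\q.(3 - 5))) (\r.r)))
step 5: [beta@0.1.1] ((1 - (8 * 6)) * ((if false then (if (if true then false else true) then (\w.1) else (\p.7)) else (\q.(3 - 5))) (\r.r)))
step 6: [delta@0.1] ((1 - 48) * ((if false then (if (if true then false else true) then (\w.1) else (\p.7)) else (\q.(3 - 5))) (\r.r)))
step 7: [delta@0] (-47 * ((if false then (if (if true then false else true) then (\w.1) else (\p.7)) else (\q.(3 - 5))) (\r.r)))

Answer: delta at 0 : (1 - 48)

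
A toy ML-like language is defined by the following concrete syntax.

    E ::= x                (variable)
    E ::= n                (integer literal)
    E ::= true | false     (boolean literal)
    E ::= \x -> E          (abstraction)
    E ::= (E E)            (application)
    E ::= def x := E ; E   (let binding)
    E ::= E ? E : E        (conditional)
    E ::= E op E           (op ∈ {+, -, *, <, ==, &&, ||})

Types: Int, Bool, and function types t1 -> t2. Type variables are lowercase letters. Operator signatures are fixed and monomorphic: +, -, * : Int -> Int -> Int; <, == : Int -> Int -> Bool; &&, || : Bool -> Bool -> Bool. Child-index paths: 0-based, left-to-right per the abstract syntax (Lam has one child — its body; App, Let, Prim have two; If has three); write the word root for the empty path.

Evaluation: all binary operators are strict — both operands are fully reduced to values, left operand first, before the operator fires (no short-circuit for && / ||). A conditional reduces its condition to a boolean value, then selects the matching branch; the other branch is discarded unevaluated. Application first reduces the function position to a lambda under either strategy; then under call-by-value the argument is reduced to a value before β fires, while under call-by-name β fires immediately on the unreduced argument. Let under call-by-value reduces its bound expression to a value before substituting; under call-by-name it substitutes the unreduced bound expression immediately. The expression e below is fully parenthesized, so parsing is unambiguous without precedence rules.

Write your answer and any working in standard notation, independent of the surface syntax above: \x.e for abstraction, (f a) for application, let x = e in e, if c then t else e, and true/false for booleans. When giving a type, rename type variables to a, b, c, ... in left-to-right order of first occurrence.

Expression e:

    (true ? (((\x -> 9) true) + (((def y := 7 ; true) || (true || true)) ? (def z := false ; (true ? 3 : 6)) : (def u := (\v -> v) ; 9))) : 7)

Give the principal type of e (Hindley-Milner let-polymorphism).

Derivation:
  unify Bool ~ Bool
\x._ : a -> Int
  unify a -> Int ~ Bool -> b
  unify a ~ Bool
  unify Int ~ b
_ _ : Int
  unify Int ~ Int
let y : Int
  unify Bool ~ Bool
  unify Bool ~ Bool
  unify Bool ~ Bool
  unify Bool ~ Bool
  unify Bool ~ Bool
let z : Bool
  unify Bool ~ Bool
  unify Int ~ Int
v : c
\v._ : c -> c
let u : forall. c -> c
  unify Int ~ Int
  unify Int ~ Int
  unify Int ~ Int

Answer: Int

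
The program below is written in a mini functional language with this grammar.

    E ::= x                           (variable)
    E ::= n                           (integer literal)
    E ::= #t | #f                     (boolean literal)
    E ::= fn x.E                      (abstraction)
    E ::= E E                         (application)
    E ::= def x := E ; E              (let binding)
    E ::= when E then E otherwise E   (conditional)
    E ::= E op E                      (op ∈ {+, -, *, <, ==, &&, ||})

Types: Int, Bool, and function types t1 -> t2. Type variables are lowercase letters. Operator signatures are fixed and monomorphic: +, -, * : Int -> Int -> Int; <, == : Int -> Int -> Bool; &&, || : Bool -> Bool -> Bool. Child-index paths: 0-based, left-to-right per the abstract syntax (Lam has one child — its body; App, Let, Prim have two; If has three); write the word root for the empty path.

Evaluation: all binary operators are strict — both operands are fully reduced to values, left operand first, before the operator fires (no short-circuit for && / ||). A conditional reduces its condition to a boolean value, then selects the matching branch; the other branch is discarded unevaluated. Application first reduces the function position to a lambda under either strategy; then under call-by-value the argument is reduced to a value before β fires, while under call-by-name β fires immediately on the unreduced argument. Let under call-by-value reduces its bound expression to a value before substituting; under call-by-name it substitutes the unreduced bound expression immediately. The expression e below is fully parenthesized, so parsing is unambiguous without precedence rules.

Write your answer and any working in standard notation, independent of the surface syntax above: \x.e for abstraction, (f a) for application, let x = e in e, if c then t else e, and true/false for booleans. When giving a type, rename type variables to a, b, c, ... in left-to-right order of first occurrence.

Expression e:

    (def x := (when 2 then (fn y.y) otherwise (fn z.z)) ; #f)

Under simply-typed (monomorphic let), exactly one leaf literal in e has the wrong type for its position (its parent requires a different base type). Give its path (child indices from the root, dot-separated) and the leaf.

Working:
  unify Int ~ Bool
  FAIL: mismatch Int ~ Bool

Answer: 0.0 : 2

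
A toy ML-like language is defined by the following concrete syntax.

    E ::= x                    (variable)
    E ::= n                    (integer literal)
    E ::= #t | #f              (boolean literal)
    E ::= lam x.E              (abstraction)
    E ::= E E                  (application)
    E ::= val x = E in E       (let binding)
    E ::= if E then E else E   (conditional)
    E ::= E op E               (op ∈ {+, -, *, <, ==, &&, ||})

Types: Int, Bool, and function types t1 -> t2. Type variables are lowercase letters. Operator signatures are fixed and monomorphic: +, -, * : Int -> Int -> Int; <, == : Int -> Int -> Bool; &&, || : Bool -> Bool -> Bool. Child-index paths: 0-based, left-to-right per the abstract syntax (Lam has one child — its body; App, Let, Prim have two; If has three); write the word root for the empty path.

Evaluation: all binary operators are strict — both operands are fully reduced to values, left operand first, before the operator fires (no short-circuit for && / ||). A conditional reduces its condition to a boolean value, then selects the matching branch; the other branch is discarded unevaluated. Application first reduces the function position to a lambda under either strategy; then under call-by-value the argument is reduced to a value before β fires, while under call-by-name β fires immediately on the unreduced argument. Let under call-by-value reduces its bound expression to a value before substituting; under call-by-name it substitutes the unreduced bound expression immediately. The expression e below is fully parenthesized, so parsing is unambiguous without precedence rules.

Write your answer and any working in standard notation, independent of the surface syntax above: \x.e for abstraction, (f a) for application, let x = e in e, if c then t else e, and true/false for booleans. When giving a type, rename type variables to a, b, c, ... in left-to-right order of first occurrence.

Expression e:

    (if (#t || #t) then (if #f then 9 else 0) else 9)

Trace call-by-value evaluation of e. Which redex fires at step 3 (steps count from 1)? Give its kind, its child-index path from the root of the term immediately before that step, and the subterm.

Working:
step 0: (if (true || true) then (if false then 9 else 0) else 9)
step 1: [delta@0] (if true then (if false then 9 else 0) else 9)
step 2: [if@root] (if false then 9 else 0)
step 3: [if@root] 0

Answer: if at root : (if false then 9 else 0)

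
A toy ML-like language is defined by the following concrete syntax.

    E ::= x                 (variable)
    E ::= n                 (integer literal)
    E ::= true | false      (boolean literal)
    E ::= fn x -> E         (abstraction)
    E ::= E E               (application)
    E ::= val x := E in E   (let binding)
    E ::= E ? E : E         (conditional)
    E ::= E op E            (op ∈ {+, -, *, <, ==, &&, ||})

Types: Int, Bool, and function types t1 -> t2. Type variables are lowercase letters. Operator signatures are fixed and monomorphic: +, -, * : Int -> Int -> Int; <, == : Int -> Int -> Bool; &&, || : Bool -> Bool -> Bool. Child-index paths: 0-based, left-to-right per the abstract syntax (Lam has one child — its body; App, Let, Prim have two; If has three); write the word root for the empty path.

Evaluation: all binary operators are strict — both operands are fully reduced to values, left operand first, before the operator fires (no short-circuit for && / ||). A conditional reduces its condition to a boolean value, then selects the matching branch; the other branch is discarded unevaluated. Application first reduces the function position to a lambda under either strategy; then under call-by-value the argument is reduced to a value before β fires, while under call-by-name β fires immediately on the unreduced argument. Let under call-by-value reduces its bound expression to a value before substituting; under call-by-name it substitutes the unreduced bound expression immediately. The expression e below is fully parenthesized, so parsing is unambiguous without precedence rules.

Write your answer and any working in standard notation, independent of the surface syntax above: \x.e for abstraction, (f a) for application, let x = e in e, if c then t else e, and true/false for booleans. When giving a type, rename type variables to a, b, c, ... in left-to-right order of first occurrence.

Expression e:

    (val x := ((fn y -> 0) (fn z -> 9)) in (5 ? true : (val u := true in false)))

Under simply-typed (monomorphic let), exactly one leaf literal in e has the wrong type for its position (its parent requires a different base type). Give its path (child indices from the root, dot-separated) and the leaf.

Working:
\y._ : a -> Int
\z._ : b -> Int
  unify a -> Int ~ (b -> Int) -> c
  unify a ~ b -> Int
  unify Int ~ c
_ _ : Int
let x : Int
  unify Int ~ Bool
  FAIL: mismatch Int ~ Bool

Answer: 1.0 : 5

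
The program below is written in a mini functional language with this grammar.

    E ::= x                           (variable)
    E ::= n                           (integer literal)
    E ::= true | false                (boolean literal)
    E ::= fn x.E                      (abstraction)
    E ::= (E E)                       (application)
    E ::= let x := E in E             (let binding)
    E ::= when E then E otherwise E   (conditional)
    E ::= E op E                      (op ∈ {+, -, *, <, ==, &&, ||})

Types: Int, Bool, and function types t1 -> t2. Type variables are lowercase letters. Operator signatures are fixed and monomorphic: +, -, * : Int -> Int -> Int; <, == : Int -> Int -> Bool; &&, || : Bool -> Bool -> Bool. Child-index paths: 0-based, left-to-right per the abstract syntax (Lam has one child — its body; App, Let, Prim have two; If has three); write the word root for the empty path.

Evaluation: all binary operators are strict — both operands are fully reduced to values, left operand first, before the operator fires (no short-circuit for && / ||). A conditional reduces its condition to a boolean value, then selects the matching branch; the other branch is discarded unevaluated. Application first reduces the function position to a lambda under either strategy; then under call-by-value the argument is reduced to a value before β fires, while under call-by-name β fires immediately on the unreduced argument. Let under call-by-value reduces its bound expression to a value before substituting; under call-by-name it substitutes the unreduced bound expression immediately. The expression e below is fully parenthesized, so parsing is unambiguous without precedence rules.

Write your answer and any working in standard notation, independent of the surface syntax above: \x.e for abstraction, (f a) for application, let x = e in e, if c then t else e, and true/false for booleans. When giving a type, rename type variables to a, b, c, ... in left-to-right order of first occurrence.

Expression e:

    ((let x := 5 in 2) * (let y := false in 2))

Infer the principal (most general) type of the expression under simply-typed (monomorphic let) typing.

Derivation:
let x : Int
  unify Int ~ Int
let y : Bool
  unify Int ~ Int

Answer: Int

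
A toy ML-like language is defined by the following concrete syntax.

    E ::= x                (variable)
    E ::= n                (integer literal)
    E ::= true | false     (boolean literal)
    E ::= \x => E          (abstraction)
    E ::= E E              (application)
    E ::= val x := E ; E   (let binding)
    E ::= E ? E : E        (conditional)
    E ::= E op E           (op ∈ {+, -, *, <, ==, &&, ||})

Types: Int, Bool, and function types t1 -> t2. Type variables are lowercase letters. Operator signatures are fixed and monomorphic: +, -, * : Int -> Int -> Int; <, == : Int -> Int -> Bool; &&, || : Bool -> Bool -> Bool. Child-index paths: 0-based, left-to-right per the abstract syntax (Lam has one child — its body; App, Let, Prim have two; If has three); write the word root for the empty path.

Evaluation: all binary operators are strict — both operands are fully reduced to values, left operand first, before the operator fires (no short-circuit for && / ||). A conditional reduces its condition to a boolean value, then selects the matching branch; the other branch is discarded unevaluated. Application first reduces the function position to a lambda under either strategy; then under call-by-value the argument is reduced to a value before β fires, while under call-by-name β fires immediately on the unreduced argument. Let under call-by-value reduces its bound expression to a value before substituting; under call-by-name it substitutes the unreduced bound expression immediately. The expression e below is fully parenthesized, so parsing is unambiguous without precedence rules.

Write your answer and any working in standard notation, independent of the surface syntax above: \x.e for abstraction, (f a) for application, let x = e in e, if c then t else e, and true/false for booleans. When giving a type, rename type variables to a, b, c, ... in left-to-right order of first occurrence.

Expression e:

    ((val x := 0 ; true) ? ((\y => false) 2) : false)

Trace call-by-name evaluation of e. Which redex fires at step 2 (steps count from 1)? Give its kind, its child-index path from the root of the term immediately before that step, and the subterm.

Trace:
step 0: (if (let x = 0 in true) then ((\y.false) 2) else false)
step 1: [let@0] (if true then ((\y.false) 2) else false)
step 2: [if@root] ((\y.false) 2)

Answer: if at root : (if true then ((\y.false) 2) else false)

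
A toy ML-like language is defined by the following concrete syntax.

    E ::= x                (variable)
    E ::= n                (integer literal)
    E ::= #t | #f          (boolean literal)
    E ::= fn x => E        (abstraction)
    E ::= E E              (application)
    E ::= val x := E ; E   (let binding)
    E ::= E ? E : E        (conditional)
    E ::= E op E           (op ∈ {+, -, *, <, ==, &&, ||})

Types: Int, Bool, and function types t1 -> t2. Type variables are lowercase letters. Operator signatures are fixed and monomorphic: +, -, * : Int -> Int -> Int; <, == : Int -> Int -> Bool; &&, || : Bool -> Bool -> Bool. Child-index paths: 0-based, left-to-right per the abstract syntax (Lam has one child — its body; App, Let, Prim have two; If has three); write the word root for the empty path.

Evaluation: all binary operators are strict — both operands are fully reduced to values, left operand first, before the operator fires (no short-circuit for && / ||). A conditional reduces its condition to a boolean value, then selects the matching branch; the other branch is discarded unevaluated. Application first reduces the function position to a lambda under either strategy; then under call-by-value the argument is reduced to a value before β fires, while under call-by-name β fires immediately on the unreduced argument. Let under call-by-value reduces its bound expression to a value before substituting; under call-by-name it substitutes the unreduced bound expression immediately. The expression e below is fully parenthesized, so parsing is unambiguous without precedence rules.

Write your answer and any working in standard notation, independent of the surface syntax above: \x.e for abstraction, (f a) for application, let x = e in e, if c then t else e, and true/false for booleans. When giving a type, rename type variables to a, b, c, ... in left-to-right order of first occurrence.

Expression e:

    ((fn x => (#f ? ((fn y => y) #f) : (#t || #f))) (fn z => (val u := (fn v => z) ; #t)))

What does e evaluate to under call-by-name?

Derivation:
step 0: ((\x.(if false then ((\y.y) false) else (true || false))) (\z.(let u = (\v.z) in true)))
step 1: [beta@root] (if false then ((\y.y) false) else (true || false))
step 2: [if@root] (true || false)
step 3: [delta@root] true

Answer: true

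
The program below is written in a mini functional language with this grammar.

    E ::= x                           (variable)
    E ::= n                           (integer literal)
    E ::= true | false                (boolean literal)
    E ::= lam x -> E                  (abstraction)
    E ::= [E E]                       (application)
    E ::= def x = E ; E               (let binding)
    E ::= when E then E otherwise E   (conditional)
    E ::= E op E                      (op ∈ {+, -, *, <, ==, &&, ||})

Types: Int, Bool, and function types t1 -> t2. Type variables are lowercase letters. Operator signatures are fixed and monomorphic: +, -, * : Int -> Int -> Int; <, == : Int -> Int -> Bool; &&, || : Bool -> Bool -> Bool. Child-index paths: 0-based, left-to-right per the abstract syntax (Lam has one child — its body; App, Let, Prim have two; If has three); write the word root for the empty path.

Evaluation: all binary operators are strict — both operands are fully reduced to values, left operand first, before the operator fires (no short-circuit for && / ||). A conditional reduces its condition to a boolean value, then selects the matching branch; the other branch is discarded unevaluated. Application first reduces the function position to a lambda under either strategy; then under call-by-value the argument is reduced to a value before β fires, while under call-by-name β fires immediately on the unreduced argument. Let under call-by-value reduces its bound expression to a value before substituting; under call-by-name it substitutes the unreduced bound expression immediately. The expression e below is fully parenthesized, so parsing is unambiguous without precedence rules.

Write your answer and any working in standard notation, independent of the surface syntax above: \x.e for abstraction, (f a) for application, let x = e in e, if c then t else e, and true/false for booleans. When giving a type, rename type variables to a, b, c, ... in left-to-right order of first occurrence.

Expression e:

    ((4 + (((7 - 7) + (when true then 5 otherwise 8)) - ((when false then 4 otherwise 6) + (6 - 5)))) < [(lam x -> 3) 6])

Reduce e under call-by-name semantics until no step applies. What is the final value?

Derivation:
step 0: ((4 + (((7 - 7) + (if true then 5 else 8)) - ((if false then 4 else 6) + (6 - 5)))) < ((\x.3) 6))
step 1: [delta@0.1.0.0] ((4 + ((0 + (if true then 5 else 8)) - ((if false then 4 else 6) + (6 - 5)))) < ((\x.3) 6))
step 2: [if@0.1.0.1] ((4 + ((0 + 5) - ((if false then 4 else 6) + (6 - 5)))) < ((\x.3) 6))
step 3: [delta@0.1.0] ((4 + (5 - ((if false then 4 else 6) + (6 - 5)))) < ((\x.3) 6))
step 4: [if@0.1.1.0] ((4 + (5 - (6 + (6 - 5)))) < ((\x.3) 6))
step 5: [delta@0.1.1.1] ((4 + (5 - (6 + 1))) < ((\x.3) 6))
step 6: [delta@0.1.1] ((4 + (5 - 7)) < ((\x.3) 6))
step 7: [delta@0.1] ((4 + -2) < ((\x.3) 6))
step 8: [delta@0] (2 < ((\x.3) 6))
step 9: [beta@1] (2 < 3)
step 10: [delta@root] true

Answer: true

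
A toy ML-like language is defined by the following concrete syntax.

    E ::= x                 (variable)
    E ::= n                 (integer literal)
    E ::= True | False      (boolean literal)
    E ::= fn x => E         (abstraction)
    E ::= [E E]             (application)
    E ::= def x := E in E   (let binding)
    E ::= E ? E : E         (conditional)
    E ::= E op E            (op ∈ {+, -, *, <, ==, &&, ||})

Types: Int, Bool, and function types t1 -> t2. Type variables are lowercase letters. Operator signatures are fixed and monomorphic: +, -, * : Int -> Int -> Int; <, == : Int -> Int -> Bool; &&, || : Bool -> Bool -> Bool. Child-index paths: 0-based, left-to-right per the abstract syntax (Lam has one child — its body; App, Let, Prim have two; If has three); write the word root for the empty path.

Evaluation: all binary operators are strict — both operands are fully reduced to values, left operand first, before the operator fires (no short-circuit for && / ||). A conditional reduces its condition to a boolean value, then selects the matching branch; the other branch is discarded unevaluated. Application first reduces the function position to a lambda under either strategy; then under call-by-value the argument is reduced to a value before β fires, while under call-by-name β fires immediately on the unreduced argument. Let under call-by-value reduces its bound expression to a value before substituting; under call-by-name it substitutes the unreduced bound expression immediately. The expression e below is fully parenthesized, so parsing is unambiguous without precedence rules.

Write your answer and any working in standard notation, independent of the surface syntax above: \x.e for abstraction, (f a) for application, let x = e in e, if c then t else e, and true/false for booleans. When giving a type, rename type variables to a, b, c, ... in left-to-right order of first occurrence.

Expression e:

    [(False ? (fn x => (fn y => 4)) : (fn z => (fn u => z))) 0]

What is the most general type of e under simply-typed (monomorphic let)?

Derivation:
  unify Bool ~ Bool
\y._ : b -> Int
\x._ : a -> b -> Int
z : c
\u._ : d -> c
\z._ : c -> d -> c
  unify a -> b -> Int ~ c -> d -> c
  unify a ~ c
  unify b -> Int ~ d -> c
  unify b ~ d
  unify Int ~ c
  unify Int -> d -> Int ~ Int -> e
  unify Int ~ Int
  unify d -> Int ~ e
_ _ : d -> Int

Answer: a -> Int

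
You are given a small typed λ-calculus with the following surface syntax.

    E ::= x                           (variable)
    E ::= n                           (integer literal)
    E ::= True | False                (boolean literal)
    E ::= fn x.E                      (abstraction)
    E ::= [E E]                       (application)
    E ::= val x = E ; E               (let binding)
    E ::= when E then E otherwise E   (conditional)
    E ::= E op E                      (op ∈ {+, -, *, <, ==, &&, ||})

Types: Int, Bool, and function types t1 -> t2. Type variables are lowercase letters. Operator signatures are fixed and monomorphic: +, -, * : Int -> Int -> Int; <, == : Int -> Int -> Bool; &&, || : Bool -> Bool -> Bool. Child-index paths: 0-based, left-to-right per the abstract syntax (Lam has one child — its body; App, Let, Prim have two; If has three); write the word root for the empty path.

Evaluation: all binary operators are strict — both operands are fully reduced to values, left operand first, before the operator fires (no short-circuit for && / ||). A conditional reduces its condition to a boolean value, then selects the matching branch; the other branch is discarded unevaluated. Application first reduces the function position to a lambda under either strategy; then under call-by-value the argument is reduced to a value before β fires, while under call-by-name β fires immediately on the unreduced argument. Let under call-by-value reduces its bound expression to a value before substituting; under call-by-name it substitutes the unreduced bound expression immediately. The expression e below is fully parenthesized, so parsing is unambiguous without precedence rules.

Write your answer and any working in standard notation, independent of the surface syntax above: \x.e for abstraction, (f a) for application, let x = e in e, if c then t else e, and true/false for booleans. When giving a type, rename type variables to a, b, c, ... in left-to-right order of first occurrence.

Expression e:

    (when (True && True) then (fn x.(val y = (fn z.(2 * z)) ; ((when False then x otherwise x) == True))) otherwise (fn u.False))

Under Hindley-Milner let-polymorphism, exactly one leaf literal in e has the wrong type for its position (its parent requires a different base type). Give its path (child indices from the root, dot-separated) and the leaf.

Working:
  unify Bool ~ Bool
  unify Bool ~ Bool
  unify Bool ~ Bool
  unify Int ~ Int
z : b
  unify b ~ Int
\z._ : Int -> Int
let y : Int -> Int
  unify Bool ~ Bool
x : a
x : a
  unify a ~ a
  unify a ~ Int
  unify Bool ~ Int
  FAIL: mismatch Bool ~ Int

Answer: 1.0.1.1 : true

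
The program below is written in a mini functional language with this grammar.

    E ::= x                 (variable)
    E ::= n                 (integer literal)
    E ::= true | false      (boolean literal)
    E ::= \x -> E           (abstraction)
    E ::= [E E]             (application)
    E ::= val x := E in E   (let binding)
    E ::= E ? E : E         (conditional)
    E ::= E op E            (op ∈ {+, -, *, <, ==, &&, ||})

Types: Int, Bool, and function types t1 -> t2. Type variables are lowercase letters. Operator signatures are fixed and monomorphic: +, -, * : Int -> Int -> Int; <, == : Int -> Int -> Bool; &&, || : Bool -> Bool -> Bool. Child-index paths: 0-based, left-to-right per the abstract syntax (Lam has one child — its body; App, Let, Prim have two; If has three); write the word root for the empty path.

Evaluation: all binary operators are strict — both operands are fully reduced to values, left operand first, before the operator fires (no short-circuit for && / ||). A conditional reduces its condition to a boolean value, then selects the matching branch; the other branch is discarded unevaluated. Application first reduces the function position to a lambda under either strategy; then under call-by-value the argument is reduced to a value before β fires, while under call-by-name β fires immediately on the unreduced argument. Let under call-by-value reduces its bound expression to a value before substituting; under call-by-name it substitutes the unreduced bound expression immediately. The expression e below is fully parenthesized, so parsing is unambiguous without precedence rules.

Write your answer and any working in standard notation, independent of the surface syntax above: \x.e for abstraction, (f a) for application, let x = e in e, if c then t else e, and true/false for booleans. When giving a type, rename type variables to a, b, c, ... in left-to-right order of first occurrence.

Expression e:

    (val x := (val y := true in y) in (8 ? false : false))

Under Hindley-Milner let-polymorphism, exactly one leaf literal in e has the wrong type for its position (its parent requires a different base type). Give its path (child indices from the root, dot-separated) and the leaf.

Answer: 1.0 : 8

Working:
let y : Bool
y : Bool
let x : Bool
  unify Int ~ Bool
  FAIL: mismatch Int ~ Bool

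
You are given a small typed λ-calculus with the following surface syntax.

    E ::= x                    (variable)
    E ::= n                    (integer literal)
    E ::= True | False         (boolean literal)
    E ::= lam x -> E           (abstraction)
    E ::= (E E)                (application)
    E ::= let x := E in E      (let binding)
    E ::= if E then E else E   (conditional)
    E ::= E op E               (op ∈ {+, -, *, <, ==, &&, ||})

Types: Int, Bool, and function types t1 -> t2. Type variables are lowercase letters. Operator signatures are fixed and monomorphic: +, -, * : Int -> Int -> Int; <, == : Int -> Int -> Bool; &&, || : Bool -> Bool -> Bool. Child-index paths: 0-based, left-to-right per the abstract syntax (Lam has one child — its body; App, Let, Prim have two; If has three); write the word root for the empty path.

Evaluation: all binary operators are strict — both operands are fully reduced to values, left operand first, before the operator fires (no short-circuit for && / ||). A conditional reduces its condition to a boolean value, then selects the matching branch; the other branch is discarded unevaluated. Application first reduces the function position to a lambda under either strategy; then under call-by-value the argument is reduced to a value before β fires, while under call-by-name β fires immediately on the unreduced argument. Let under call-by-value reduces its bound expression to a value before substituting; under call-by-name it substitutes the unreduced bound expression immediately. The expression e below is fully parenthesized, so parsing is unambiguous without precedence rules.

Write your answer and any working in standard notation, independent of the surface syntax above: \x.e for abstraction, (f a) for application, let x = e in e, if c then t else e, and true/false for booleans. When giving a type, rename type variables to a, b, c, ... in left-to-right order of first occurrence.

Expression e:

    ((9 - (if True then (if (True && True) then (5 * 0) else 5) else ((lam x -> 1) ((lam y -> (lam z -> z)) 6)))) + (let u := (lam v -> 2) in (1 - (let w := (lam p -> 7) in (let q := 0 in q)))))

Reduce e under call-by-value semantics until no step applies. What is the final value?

Working:
step 0: ((9 - (if true then (if (true && true) then (5 * 0) else 5) else ((\x.1) ((\y.(\z.z)) 6)))) + (let u = (\v.2) in (1 - (let w = (\p.7) in (let q = 0 in q)))))
step 1: [if@0.1] ((9 - (if (true && true) then (5 * 0) else 5)) + (let u = (\v.2) in (1 - (let w = (\p.7) in (let q = 0 in q)))))
step 2: [delta@0.1.0] ((9 - (if true then (5 * 0) else 5)) + (let u = (\v.2) in (1 - (let w = (\p.7) in (let q = 0 in q)))))
step 3: [if@0.1] ((9 - (5 * 0)) + (let u = (\v.2) in (1 - (let w = (\p.7) in (let q = 0 in q)))))
step 4: [delta@0.1] ((9 - 0) + (let u = (\v.2) in (1 - (let w = (\p.7) in (let q = 0 in q)))))
step 5: [delta@0] (9 + (let u = (\v.2) in (1 - (let w = (\p.7) in (let q = 0 in q)))))
step 6: [let@1] (9 + (1 - (let w = (\p.7) in (let q = 0 in q))))
step 7: [let@1.1] (9 + (1 - (let q = 0 in q)))
step 8: [let@1.1] (9 + (1 - 0))
step 9: [delta@1] (9 + 1)
step 10: [delta@root] 10

Answer: 10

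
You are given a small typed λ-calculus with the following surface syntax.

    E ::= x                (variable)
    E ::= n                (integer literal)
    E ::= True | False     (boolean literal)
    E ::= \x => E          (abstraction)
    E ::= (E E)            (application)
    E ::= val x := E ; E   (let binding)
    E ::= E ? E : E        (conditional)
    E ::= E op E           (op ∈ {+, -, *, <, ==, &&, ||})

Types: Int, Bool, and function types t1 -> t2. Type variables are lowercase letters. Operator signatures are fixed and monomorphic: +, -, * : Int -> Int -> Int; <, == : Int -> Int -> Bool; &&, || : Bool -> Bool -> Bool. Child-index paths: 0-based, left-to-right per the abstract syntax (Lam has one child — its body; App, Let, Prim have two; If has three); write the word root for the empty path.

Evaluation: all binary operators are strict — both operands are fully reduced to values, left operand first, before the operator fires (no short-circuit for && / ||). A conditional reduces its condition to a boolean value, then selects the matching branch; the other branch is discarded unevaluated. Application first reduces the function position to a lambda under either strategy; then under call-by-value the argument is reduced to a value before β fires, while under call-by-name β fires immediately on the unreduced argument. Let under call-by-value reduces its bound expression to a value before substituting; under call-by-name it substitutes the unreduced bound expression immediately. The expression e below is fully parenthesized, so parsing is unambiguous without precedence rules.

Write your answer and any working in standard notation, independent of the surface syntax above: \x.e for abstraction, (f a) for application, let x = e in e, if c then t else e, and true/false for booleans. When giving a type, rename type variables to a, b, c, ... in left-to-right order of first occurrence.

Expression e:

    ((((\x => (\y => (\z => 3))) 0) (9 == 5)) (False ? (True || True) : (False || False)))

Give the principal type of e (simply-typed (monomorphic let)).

Answer: Int

Trace:
\z._ : c -> Int
\y._ : b -> c -> Int
\x._ : a -> b -> c -> Int
  unify a -> b -> c -> Int ~ Int -> d
  unify a ~ Int
  unify b -> c -> Int ~ d
_ _ : b -> c -> Int
  unify Int ~ Int
  unify Int ~ Int
  unify b -> c -> Int ~ Bool -> e
  unify b ~ Bool
  unify c -> Int ~ e
_ _ : c -> Int
  unify Bool ~ Bool
  unify Bool ~ Bool
  unify Bool ~ Bool
  unify Bool ~ Bool
  unify Bool ~ Bool
  unify Bool ~ Bool
  unify c -> Int ~ Bool -> f
  unify c ~ Bool
  unify Int ~ f
_ _ : Int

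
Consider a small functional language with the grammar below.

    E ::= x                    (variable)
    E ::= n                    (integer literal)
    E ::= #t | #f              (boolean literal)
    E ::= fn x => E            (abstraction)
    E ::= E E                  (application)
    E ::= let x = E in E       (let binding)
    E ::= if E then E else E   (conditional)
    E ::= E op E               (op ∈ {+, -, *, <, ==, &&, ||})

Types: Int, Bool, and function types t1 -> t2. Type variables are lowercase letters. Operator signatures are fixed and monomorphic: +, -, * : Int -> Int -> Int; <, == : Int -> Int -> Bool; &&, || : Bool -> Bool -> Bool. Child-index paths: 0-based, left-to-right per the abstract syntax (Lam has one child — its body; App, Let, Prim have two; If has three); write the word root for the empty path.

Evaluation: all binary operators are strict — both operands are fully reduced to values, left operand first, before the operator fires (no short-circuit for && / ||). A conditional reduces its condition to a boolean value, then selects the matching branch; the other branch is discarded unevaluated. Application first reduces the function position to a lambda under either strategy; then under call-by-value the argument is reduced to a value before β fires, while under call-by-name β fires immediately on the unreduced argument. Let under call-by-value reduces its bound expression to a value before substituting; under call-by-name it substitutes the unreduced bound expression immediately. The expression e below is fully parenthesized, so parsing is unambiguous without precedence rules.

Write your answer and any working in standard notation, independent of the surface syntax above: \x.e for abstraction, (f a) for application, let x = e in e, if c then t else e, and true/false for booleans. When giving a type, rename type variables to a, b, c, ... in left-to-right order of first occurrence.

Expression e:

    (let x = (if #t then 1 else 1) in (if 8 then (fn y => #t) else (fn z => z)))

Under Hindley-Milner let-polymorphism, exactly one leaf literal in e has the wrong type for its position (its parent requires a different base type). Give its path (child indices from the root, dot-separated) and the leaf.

Answer: 1.0 : 8

Trace:
  unify Bool ~ Bool
  unify Int ~ Int
let x : Int
  unify Int ~ Bool
  FAIL: mismatch Int ~ Bool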